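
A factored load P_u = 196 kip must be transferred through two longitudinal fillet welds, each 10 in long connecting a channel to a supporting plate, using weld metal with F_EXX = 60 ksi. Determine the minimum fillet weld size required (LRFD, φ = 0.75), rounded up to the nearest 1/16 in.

Total weld length L = 20 in.
Required throat t_e = P_u / (φ × 0.6 F_EXX × L) = 196 / (0.75 × 0.6 × 60 × 20) = 0.363 in.
Required leg w = t_e / 0.707 = 0.5134 in → use 9/16 in.

w = 9/16 in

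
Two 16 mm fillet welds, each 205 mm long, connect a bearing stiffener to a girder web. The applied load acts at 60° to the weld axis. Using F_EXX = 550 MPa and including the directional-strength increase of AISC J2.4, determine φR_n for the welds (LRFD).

t_e = 0.707 × 16 = 11.31 mm; A_we = 11.31 × 410 = 4638 mm².
Directional factor: 1.0 + 0.5 sin^1.5(60°) = 1.403.
F_nw = 0.6 × 550 × 1.403 = 463 MPa.
φR_n = 0.75 × 463 × 4638 × 10⁻³ = 1610 kN.

φR_n ≈ 1610 kN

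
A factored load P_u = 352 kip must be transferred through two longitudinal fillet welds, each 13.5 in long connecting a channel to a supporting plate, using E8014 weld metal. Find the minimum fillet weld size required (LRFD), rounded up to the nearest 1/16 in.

w = 9/16 in

E80XX → F_EXX = 80 ksi.
Total weld length L = 27 in.
Required throat t_e = P_u / (φ × 0.6 F_EXX × L) = 352 / (0.75 × 0.6 × 80 × 27) = 0.3621 in.
Required leg w = t_e / 0.707 = 0.5122 in → use 9/16 in.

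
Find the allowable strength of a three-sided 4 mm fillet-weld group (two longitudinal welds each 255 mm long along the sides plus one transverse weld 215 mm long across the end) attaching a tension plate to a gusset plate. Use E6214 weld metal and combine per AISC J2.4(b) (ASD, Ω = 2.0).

R_n/Ω ≈ 398 kN

E62XX → F_EXX = 620 MPa.
t_e = 0.707 × 4 = 2.828 mm.
R_nwl = 0.6 × 620 × 2.828 × 510 × 10⁻³ = 536.5 kN (longitudinal, 2 welds).
R_nwt = 0.6 × 620 × 2.828 × 215 × 10⁻³ = 226.2 kN (transverse, base value).
(i) R_nwl + R_nwt = 762.7 kN; (ii) 0.85 R_nwl + 1.5 R_nwt = 795.3 kN.
R_n = max = 795.3 kN [governs: (ii)]; R_n/Ω = 397.7 kN.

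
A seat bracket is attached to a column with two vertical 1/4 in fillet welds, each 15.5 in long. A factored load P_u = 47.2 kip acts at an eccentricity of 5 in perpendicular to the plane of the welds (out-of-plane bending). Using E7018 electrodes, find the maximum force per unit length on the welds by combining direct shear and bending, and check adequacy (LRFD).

E70XX → F_EXX = 70 ksi.
L_w = 2 × 15.5 = 31 in; section modulus (unit throat) S = 2 × L²/6 = 80.08 in².
Direct shear f_v = P/L_w = 47.2/31 = 1.523 kip/in.
Moment M = P × e = 47.2 × 5 = 236 kip·in; bending f_b = M/S = 2.947 kip/in.
f_max = √(f_v² + f_b²) = √(1.523² + 2.947²) = 3.317 kip/in.
φr_n = 0.75 × 0.6 × 70 × (0.707 × 0.25) = 5.568 kip/in → adequate.

f_max ≈ 3.32 kip/in; adequate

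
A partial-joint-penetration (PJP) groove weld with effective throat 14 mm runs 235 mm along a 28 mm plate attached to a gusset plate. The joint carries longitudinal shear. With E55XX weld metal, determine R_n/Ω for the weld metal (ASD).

E55XX → F_EXX = 550 MPa.
Effective throat (given) t_e = 14 mm.
A_we = 14 × 235 = 3290 mm².
F_nw = 0.6 F_EXX = 330 MPa.
R_n/Ω = (330 × 3290) / 2.0 × 10⁻³ = 542.9 kN.

R_n/Ω ≈ 543 kN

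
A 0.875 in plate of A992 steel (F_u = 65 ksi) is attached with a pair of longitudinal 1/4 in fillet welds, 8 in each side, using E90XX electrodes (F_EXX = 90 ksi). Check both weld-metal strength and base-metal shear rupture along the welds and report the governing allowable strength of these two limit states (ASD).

t_e = 0.707 × 0.25 = 0.1767 in; L = 16 in.
Weld metal: R_n/Ω = (1/2.0) × 0.6 × 90 × 0.1767 × 16 = 76.36 kips.
Base metal (shear rupture): R_n/Ω = (1/2.0) × 0.6 × 65 × 0.875 × 16 = 273 kips.
Governing: weld metal.

R_n/Ω ≈ 76.4 kips (weld metal governs)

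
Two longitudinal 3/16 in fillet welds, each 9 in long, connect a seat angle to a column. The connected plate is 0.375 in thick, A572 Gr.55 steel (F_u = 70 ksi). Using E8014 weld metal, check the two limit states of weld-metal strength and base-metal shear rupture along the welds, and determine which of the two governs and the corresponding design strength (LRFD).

E80XX → F_EXX = 80 ksi.
t_e = 0.707 × 0.1875 = 0.1326 in; L = 18 in.
Weld metal: φR_n = 0.75 × 0.6 × 80 × 0.1326 × 18 = 85.9 kips.
Base metal (shear rupture): φR_n = 0.75 × 0.6 × 70 × 0.375 × 18 = 212.6 kips.
Governing: weld metal.

φR_n ≈ 85.9 kips (weld metal governs)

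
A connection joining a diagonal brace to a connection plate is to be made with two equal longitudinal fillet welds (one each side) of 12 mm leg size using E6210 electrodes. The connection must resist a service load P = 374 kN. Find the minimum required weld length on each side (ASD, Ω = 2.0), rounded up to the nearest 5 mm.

E62XX → F_EXX = 620 MPa.
Throat t_e = 0.707 × 12 = 8.484 mm.
r_n/Ω = (0.6 × 620 × 8.484) / 2.0 = 1578 N/mm = 1.578 kN/mm.
L_req = P / (r_n/Ω) = 374 / 1.578 = 237 mm total.
Per side: 237 / 2 = 118.5 mm.
Round up → use L = 120 mm on each side.

L = 120 mm on each side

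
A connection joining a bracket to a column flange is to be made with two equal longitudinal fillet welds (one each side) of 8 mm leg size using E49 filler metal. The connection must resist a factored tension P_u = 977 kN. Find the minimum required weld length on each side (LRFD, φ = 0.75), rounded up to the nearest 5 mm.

L = 395 mm on each side

E49XX → F_EXX = 490 MPa.
Throat t_e = 0.707 × 8 = 5.656 mm.
φr_n = 0.75 × 0.6 × 490 × 5.656 × 10⁻³ = 1.247 kN/mm.
L_req = P_u / φr_n = 977 / 1.247 = 783.4 mm total.
Per side: 783.4 / 2 = 391.7 mm.
Round up → use L = 395 mm on each side.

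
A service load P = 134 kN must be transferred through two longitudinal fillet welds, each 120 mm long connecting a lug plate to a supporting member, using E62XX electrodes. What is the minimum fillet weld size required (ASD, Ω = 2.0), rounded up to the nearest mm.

w = 5 mm

E62XX → F_EXX = 620 MPa.
Total weld length L = 240 mm.
Required throat t_e = P × Ω / (0.6 F_EXX × L) = 134 × 2.0 / (0.6 × 620 × 240 × 10⁻³) = 3.002 mm.
Required leg w = t_e / 0.707 = 4.246 mm → use 5 mm.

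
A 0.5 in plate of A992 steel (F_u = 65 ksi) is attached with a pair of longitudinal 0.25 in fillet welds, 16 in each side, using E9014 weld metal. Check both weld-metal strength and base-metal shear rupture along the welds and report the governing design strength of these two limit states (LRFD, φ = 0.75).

E90XX → F_EXX = 90 ksi.
t_e = 0.707 × 0.25 = 0.1767 in; L = 32 in.
Weld metal: φR_n = 0.75 × 0.6 × 90 × 0.1767 × 32 = 229.1 kip.
Base metal (shear rupture): φR_n = 0.75 × 0.6 × 65 × 0.5 × 32 = 468 kip.
Governing: weld metal.

φR_n ≈ 229 kip (weld metal governs)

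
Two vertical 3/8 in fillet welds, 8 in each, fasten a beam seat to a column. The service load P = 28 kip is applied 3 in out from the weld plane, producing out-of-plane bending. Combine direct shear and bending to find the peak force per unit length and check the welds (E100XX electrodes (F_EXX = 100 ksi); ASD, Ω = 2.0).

L_w = 2 × 8 = 16 in; section modulus (unit throat) S = 2 × L²/6 = 21.33 in².
Direct shear f_v = P/L_w = 28/16 = 1.75 kip/in.
Moment M = P × e = 28 × 3 = 84 kip·in; bending f_b = M/S = 3.938 kip/in.
f_max = √(f_v² + f_b²) = √(1.75² + 3.938²) = 4.309 kip/in.
r_n/Ω = (1/2.0) × 0.6 × 100 × (0.707 × 0.375) = 7.954 kip/in → adequate.

f_max ≈ 4.31 kip/in; adequate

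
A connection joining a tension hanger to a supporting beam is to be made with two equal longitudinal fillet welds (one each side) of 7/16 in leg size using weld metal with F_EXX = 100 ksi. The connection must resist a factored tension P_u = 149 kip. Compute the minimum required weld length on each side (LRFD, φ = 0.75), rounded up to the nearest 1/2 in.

Throat t_e = 0.707 × 0.4375 = 0.3093 in.
φr_n = 0.75 × 0.6 × 100 × 0.3093 = 13.92 kip/in.
L_req = P_u / φr_n = 149 / 13.92 = 10.7 in total.
Per side: 10.7 / 2 = 5.352 in.
Round up → use L = 5.5 in on each side.

L = 5.5 in on each side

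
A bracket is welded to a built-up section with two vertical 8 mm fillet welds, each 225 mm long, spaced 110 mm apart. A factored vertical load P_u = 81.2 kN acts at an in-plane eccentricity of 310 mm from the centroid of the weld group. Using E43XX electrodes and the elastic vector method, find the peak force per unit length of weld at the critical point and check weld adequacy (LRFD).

f_max ≈ 1060 N/mm; adequate

E43XX → F_EXX = 430 MPa.
Total weld length L_w = 450 mm. Treat welds as unit-width lines.
Polar moment about centroid: J = 2[d³/12 + d(b/2)²] = 2[225³/12 + 225×55²] = 3260000 mm³.
Direct shear f_v = P/L_w = 81.2×10³ / 450 = 180.4 N/mm (vertical).
Torsion M = P·e = 81.2×10³ × 310 = 25172000 N·mm.
Critical point at (x, y) = (55, 112.5) from centroid. f_tx = M·y/J = 868.7 N/mm; f_ty = M·x/J = 424.7 N/mm.
Resultant f_max = √[f_tx² + (f_v + f_ty)²] = √[868.7² + (180.4 + 424.7)²] = 1059 N/mm.
Capacity per unit length: φr_n = 0.75 × 0.6 × 430 × (0.707 × 8) = 1094 N/mm.
1059 ≤ 1094 → adequate.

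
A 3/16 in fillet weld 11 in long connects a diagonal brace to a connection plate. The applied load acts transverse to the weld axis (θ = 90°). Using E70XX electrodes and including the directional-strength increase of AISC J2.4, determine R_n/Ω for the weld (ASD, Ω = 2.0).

R_n/Ω ≈ 45.9 kip

E70XX → F_EXX = 70 ksi.
t_e = 0.707 × 0.1875 = 0.1326 in; A_we = 0.1326 × 11 = 1.458 in².
Directional factor: 1.0 + 0.5 sin^1.5(90°) = 1.5.
F_nw = 0.6 × 70 × 1.5 = 63 ksi.
R_n/Ω = (63 × 1.458) / 2.0 = 45.93 kip.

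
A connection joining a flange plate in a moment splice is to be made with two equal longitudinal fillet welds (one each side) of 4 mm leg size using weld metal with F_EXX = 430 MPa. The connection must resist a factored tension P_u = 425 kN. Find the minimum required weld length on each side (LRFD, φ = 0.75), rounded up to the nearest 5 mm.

Throat t_e = 0.707 × 4 = 2.828 mm.
φr_n = 0.75 × 0.6 × 430 × 2.828 × 10⁻³ = 0.5472 kN/mm.
L_req = P_u / φr_n = 425 / 0.5472 = 776.7 mm total.
Per side: 776.7 / 2 = 388.3 mm.
Round up → use L = 390 mm on each side.

L = 390 mm on each side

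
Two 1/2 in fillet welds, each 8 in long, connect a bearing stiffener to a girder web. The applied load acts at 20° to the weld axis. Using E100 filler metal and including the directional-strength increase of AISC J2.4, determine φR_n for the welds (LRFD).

E100XX → F_EXX = 100 ksi.
t_e = 0.707 × 0.5 = 0.3535 in; A_we = 0.3535 × 16 = 5.656 in².
Directional factor: 1.0 + 0.5 sin^1.5(20°) = 1.1.
F_nw = 0.6 × 100 × 1.1 = 66 ksi.
φR_n = 0.75 × 66 × 5.656 = 280 kip.

φR_n ≈ 280 kip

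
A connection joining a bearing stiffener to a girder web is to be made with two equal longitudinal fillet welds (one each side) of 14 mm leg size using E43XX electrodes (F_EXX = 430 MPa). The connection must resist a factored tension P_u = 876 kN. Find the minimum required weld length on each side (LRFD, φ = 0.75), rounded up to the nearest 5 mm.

Throat t_e = 0.707 × 14 = 9.898 mm.
φr_n = 0.75 × 0.6 × 430 × 9.898 × 10⁻³ = 1.915 kN/mm.
L_req = P_u / φr_n = 876 / 1.915 = 457.4 mm total.
Per side: 457.4 / 2 = 228.7 mm.
Round up → use L = 230 mm on each side.

L = 230 mm on each side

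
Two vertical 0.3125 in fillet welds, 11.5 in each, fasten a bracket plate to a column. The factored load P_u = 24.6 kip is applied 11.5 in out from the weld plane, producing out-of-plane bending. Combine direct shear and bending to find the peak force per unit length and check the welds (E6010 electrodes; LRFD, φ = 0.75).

E60XX → F_EXX = 60 ksi.
L_w = 2 × 11.5 = 23 in; section modulus (unit throat) S = 2 × L²/6 = 44.08 in².
Direct shear f_v = P/L_w = 24.6/23 = 1.07 kip/in.
Moment M = P × e = 24.6 × 11.5 = 282.9 kip·in; bending f_b = M/S = 6.417 kip/in.
f_max = √(f_v² + f_b²) = √(1.07² + 6.417²) = 6.506 kip/in.
φr_n = 0.75 × 0.6 × 60 × (0.707 × 0.3125) = 5.965 kip/in → NOT adequate.

f_max ≈ 6.51 kip/in; NOT adequate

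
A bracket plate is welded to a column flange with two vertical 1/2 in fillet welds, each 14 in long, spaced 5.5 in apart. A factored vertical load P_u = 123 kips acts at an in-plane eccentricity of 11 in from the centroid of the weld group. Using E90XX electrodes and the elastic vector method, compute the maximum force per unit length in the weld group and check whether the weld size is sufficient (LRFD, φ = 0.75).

E90XX → F_EXX = 90 ksi.
Total weld length L_w = 28 in. Treat welds as unit-width lines.
Polar moment about centroid: J = 2[d³/12 + d(b/2)²] = 2[14³/12 + 14×2.75²] = 669.1 in³.
Direct shear f_v = P/L_w = 123 / 28 = 4.393 kip/in (vertical).
Torsion M = P·e = 123 × 11 = 1353 kip·in.
Critical point at (x, y) = (2.75, 7) from centroid. f_tx = M·y/J = 14.16 kip/in; f_ty = M·x/J = 5.561 kip/in.
Resultant f_max = √[f_tx² + (f_v + f_ty)²] = √[14.16² + (4.393 + 5.561)²] = 17.3 kip/in.
Capacity per unit length: φr_n = 0.75 × 0.6 × 90 × (0.707 × 0.5) = 14.32 kip/in.
17.3 > 14.32 → NOT adequate.

f_max ≈ 17.3 kip/in; NOT adequate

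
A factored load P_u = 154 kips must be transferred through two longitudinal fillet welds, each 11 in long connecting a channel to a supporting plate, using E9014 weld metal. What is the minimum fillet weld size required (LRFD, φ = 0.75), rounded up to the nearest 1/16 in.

E90XX → F_EXX = 90 ksi.
Total weld length L = 22 in.
Required throat t_e = P_u / (φ × 0.6 F_EXX × L) = 154 / (0.75 × 0.6 × 90 × 22) = 0.1728 in.
Required leg w = t_e / 0.707 = 0.2445 in → use 1/4 in.

w = 1/4 in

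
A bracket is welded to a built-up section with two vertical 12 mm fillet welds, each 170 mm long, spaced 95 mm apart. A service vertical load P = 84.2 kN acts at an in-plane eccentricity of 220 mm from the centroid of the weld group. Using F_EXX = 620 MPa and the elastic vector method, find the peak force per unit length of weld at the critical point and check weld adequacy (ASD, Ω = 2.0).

Total weld length L_w = 340 mm. Treat welds as unit-width lines.
Polar moment about centroid: J = 2[d³/12 + d(b/2)²] = 2[170³/12 + 170×47.5²] = 1586000 mm³.
Direct shear f_v = P/L_w = 84.2×10³ / 340 = 247.6 N/mm (vertical).
Torsion M = P·e = 84.2×10³ × 220 = 18524000 N·mm.
Critical point at (x, y) = (47.5, 85) from centroid. f_tx = M·y/J = 992.8 N/mm; f_ty = M·x/J = 554.8 N/mm.
Resultant f_max = √[f_tx² + (f_v + f_ty)²] = √[992.8² + (247.6 + 554.8)²] = 1277 N/mm.
Capacity per unit length: r_n/Ω = (1/2.0) × 0.6 × 620 × (0.707 × 12) = 1578 N/mm.
1277 ≤ 1578 → adequate.

f_max ≈ 1280 N/mm; adequate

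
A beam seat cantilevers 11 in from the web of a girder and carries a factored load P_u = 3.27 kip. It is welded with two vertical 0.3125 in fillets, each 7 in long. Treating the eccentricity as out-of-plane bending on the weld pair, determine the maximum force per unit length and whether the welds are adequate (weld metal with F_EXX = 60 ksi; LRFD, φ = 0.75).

L_w = 2 × 7 = 14 in; section modulus (unit throat) S = 2 × L²/6 = 16.33 in².
Direct shear f_v = P/L_w = 3.27/14 = 0.2336 kip/in.
Moment M = P × e = 3.27 × 11 = 35.97 kip·in; bending f_b = M/S = 2.202 kip/in.
f_max = √(f_v² + f_b²) = √(0.2336² + 2.202²) = 2.215 kip/in.
φr_n = 0.75 × 0.6 × 60 × (0.707 × 0.3125) = 5.965 kip/in → adequate.

f_max ≈ 2.21 kip/in; adequate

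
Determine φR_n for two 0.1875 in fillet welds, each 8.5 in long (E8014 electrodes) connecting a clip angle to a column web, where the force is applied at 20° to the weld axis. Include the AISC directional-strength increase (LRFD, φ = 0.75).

φR_n ≈ 89.2 kips

E80XX → F_EXX = 80 ksi.
t_e = 0.707 × 0.1875 = 0.1326 in; A_we = 0.1326 × 17 = 2.254 in².
Directional factor: 1.0 + 0.5 sin^1.5(20°) = 1.1.
F_nw = 0.6 × 80 × 1.1 = 52.8 ksi.
φR_n = 0.75 × 52.8 × 2.254 = 89.24 kips.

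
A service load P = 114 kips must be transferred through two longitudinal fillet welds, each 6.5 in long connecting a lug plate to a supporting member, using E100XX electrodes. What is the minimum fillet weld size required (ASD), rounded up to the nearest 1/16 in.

w = 7/16 in

E100XX → F_EXX = 100 ksi.
Total weld length L = 13 in.
Required throat t_e = P × Ω / (0.6 F_EXX × L) = 114 × 2.0 / (0.6 × 100 × 13) = 0.2923 in.
Required leg w = t_e / 0.707 = 0.4134 in → use 7/16 in.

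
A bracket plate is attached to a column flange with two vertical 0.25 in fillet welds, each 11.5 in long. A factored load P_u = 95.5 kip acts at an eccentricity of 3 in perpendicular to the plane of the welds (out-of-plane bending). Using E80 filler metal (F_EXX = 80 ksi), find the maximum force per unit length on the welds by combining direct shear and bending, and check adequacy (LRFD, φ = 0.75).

f_max ≈ 7.71 kip/in; NOT adequate

L_w = 2 × 11.5 = 23 in; section modulus (unit throat) S = 2 × L²/6 = 44.08 in².
Direct shear f_v = P/L_w = 95.5/23 = 4.152 kip/in.
Moment M = P × e = 95.5 × 3 = 286.5 kip·in; bending f_b = M/S = 6.499 kip/in.
f_max = √(f_v² + f_b²) = √(4.152² + 6.499²) = 7.712 kip/in.
φr_n = 0.75 × 0.6 × 80 × (0.707 × 0.25) = 6.363 kip/in → NOT adequate.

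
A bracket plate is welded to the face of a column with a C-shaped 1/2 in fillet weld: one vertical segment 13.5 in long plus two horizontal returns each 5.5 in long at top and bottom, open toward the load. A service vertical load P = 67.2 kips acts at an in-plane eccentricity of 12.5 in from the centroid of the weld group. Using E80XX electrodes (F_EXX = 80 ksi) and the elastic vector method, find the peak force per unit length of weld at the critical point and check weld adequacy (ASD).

Total weld length L_w = 24.5 in. Treat welds as unit-width lines.
Centroid: x̄ = 2×5.5×2.75 / 24.5 = 1.235 in from the vertical weld.
Polar moment about centroid: J = I_x + I_y = [13.5³/12 + 2×5.5×6.75²] + [13.5×1.235² + 2(5.5³/12 + 5.5×1.515²)] = 779.8 in³.
Direct shear f_v = P/L_w = 67.2 / 24.5 = 2.743 kip/in (vertical).
Torsion M = P·e = 67.2 × 12.5 = 840 kip·in.
Critical point at (x, y) = (4.265, 6.75) from centroid. f_tx = M·y/J = 7.271 kip/in; f_ty = M·x/J = 4.595 kip/in.
Resultant f_max = √[f_tx² + (f_v + f_ty)²] = √[7.271² + (2.743 + 4.595)²] = 10.33 kip/in.
Capacity per unit length: r_n/Ω = (1/2.0) × 0.6 × 80 × (0.707 × 0.5) = 8.484 kip/in.
10.33 > 8.484 → NOT adequate.

f_max ≈ 10.3 kip/in; NOT adequate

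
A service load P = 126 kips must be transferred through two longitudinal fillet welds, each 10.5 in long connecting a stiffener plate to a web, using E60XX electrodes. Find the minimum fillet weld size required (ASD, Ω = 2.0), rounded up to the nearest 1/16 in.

E60XX → F_EXX = 60 ksi.
Total weld length L = 21 in.
Required throat t_e = P × Ω / (0.6 F_EXX × L) = 126 × 2.0 / (0.6 × 60 × 21) = 0.3333 in.
Required leg w = t_e / 0.707 = 0.4715 in → use 1/2 in.

w = 1/2 in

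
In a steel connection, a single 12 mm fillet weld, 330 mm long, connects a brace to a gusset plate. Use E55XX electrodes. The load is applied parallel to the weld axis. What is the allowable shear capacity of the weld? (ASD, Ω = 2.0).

R_n/Ω ≈ 462 kN

E55XX → F_EXX = 550 MPa.
Effective throat t_e = 0.707 × 12 = 8.484 mm.
Total length L = 330 mm; A_we = 8.484 × 330 = 2800 mm².
F_nw = 0.6 F_EXX = 0.6 × 550 = 330 MPa.
R_n = 330 × 2800 × 10⁻³ = 923.9 kN; R_n/Ω = 923.9/2.0 = 462 kN.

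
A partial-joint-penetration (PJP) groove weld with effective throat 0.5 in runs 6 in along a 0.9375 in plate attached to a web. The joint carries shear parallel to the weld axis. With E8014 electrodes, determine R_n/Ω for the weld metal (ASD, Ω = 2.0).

E80XX → F_EXX = 80 ksi.
Effective throat (given) t_e = 0.5 in.
A_we = 0.5 × 6 = 3 in².
F_nw = 0.6 F_EXX = 48 ksi.
R_n/Ω = (48 × 3) / 2.0 = 72 kips.

R_n/Ω ≈ 72 kips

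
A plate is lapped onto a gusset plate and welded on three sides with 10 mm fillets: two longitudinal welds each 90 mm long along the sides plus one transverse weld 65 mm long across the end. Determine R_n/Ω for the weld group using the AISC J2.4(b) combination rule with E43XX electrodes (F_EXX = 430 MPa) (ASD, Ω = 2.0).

R_n/Ω ≈ 228 kN

t_e = 0.707 × 10 = 7.07 mm.
R_nwl = 0.6 × 430 × 7.07 × 180 × 10⁻³ = 328.3 kN (longitudinal, 2 welds).
R_nwt = 0.6 × 430 × 7.07 × 65 × 10⁻³ = 118.6 kN (transverse, base value).
(i) R_nwl + R_nwt = 446.9 kN; (ii) 0.85 R_nwl + 1.5 R_nwt = 456.9 kN.
R_n = max = 456.9 kN [governs: (ii)]; R_n/Ω = 228.5 kN.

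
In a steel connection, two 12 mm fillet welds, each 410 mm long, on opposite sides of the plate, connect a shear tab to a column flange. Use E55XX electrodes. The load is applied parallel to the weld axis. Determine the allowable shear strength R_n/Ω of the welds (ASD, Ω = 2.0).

R_n/Ω ≈ 1150 kN

E55XX → F_EXX = 550 MPa.
Effective throat t_e = 0.707 × 12 = 8.484 mm.
Total length L = 820 mm; A_we = 8.484 × 820 = 6957 mm².
F_nw = 0.6 F_EXX = 0.6 × 550 = 330 MPa.
R_n = 330 × 6957 × 10⁻³ = 2296 kN; R_n/Ω = 2296/2.0 = 1148 kN.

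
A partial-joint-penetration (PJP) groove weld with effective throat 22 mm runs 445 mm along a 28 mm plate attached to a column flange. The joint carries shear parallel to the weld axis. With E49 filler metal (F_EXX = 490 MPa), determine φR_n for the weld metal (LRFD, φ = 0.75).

Effective throat (given) t_e = 22 mm.
A_we = 22 × 445 = 9790 mm².
F_nw = 0.6 F_EXX = 294 MPa.
φR_n = 0.75 × 294 × 9790 × 10⁻³ = 2159 kN.

φR_n ≈ 2160 kN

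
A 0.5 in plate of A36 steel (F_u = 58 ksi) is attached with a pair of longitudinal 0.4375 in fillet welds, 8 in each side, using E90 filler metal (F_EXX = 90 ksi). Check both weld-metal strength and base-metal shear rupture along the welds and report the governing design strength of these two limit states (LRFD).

t_e = 0.707 × 0.4375 = 0.3093 in; L = 16 in.
Weld metal: φR_n = 0.75 × 0.6 × 90 × 0.3093 × 16 = 200.4 kip.
Base metal (shear rupture): φR_n = 0.75 × 0.6 × 58 × 0.5 × 16 = 208.8 kip.
Governing: weld metal.

φR_n ≈ 200 kip (weld metal governs)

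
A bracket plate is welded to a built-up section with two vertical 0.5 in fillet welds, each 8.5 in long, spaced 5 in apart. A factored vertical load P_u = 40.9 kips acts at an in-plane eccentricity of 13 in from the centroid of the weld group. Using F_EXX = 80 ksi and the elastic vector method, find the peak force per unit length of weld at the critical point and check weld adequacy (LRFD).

f_max ≈ 13.9 kip/in; NOT adequate

Total weld length L_w = 17 in. Treat welds as unit-width lines.
Polar moment about centroid: J = 2[d³/12 + d(b/2)²] = 2[8.5³/12 + 8.5×2.5²] = 208.6 in³.
Direct shear f_v = P/L_w = 40.9 / 17 = 2.406 kip/in (vertical).
Torsion M = P·e = 40.9 × 13 = 531.7 kip·in.
Critical point at (x, y) = (2.5, 4.25) from centroid. f_tx = M·y/J = 10.83 kip/in; f_ty = M·x/J = 6.372 kip/in.
Resultant f_max = √[f_tx² + (f_v + f_ty)²] = √[10.83² + (2.406 + 6.372)²] = 13.94 kip/in.
Capacity per unit length: φr_n = 0.75 × 0.6 × 80 × (0.707 × 0.5) = 12.73 kip/in.
13.94 > 12.73 → NOT adequate.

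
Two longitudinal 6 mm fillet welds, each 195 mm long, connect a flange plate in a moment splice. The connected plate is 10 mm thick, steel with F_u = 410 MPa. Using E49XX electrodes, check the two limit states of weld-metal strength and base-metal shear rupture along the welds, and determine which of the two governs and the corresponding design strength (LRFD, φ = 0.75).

E49XX → F_EXX = 490 MPa.
t_e = 0.707 × 6 = 4.242 mm; L = 390 mm.
Weld metal: φR_n = 0.75 × 0.6 × 490 × 4.242 × 390 × 10⁻³ = 364.8 kN.
Base metal (shear rupture): φR_n = 0.75 × 0.6 × 410 × 10 × 390 × 10⁻³ = 719.5 kN.
Governing: weld metal.

φR_n ≈ 365 kN (weld metal governs)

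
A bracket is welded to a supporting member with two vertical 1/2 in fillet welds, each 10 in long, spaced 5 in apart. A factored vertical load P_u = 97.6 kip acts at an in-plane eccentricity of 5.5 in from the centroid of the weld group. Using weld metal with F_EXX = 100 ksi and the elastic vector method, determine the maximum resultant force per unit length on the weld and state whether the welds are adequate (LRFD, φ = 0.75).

Total weld length L_w = 20 in. Treat welds as unit-width lines.
Polar moment about centroid: J = 2[d³/12 + d(b/2)²] = 2[10³/12 + 10×2.5²] = 291.7 in³.
Direct shear f_v = P/L_w = 97.6 / 20 = 4.88 kip/in (vertical).
Torsion M = P·e = 97.6 × 5.5 = 536.8 kip·in.
Critical point at (x, y) = (2.5, 5) from centroid. f_tx = M·y/J = 9.202 kip/in; f_ty = M·x/J = 4.601 kip/in.
Resultant f_max = √[f_tx² + (f_v + f_ty)²] = √[9.202² + (4.88 + 4.601)²] = 13.21 kip/in.
Capacity per unit length: φr_n = 0.75 × 0.6 × 100 × (0.707 × 0.5) = 15.91 kip/in.
13.21 ≤ 15.91 → adequate.

f_max ≈ 13.2 kip/in; adequate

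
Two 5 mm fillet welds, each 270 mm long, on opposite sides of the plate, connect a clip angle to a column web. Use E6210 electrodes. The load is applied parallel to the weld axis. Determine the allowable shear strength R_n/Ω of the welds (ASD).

R_n/Ω ≈ 355 kN

E62XX → F_EXX = 620 MPa.
Effective throat t_e = 0.707 × 5 = 3.535 mm.
Total length L = 540 mm; A_we = 3.535 × 540 = 1909 mm².
F_nw = 0.6 F_EXX = 0.6 × 620 = 372 MPa.
R_n = 372 × 1909 × 10⁻³ = 710.1 kN; R_n/Ω = 710.1/2.0 = 355.1 kN.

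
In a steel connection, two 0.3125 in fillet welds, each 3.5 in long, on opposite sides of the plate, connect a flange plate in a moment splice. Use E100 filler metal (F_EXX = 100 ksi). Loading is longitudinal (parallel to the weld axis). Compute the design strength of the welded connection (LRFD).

Effective throat t_e = 0.707 × 0.3125 = 0.2209 in.
Total length L = 7 in; A_we = 0.2209 × 7 = 1.547 in².
F_nw = 0.6 F_EXX = 0.6 × 100 = 60 ksi.
φR_n = 0.75 × 60 × 1.547 = 69.6 kips.

φR_n ≈ 69.6 kips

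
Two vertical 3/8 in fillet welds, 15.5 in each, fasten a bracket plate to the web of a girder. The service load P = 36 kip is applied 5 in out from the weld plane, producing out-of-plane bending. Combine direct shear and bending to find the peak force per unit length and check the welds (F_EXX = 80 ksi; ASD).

L_w = 2 × 15.5 = 31 in; section modulus (unit throat) S = 2 × L²/6 = 80.08 in².
Direct shear f_v = P/L_w = 36/31 = 1.161 kip/in.
Moment M = P × e = 36 × 5 = 180 kip·in; bending f_b = M/S = 2.248 kip/in.
f_max = √(f_v² + f_b²) = √(1.161² + 2.248²) = 2.53 kip/in.
r_n/Ω = (1/2.0) × 0.6 × 80 × (0.707 × 0.375) = 6.363 kip/in → adequate.

f_max ≈ 2.53 kip/in; adequate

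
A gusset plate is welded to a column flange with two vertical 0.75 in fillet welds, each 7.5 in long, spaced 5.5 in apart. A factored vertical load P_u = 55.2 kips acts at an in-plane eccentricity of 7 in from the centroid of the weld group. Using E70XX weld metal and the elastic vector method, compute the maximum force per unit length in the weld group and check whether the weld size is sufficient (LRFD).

E70XX → F_EXX = 70 ksi.
Total weld length L_w = 15 in. Treat welds as unit-width lines.
Polar moment about centroid: J = 2[d³/12 + d(b/2)²] = 2[7.5³/12 + 7.5×2.75²] = 183.8 in³.
Direct shear f_v = P/L_w = 55.2 / 15 = 3.68 kip/in (vertical).
Torsion M = P·e = 55.2 × 7 = 386.4 kip·in.
Critical point at (x, y) = (2.75, 3.75) from centroid. f_tx = M·y/J = 7.886 kip/in; f_ty = M·x/J = 5.783 kip/in.
Resultant f_max = √[f_tx² + (f_v + f_ty)²] = √[7.886² + (3.68 + 5.783)²] = 12.32 kip/in.
Capacity per unit length: φr_n = 0.75 × 0.6 × 70 × (0.707 × 0.75) = 16.7 kip/in.
12.32 ≤ 16.7 → adequate.

f_max ≈ 12.3 kip/in; adequate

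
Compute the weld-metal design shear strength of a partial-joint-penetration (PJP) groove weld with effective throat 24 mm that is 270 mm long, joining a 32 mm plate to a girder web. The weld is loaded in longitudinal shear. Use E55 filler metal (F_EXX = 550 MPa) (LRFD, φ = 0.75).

Effective throat (given) t_e = 24 mm.
A_we = 24 × 270 = 6480 mm².
F_nw = 0.6 F_EXX = 330 MPa.
φR_n = 0.75 × 330 × 6480 × 10⁻³ = 1604 kN.

φR_n ≈ 1600 kN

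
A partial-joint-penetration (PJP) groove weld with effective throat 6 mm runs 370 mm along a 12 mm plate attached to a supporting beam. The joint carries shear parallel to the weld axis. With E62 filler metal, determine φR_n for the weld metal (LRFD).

E62XX → F_EXX = 620 MPa.
Effective throat (given) t_e = 6 mm.
A_we = 6 × 370 = 2220 mm².
F_nw = 0.6 F_EXX = 372 MPa.
φR_n = 0.75 × 372 × 2220 × 10⁻³ = 619.4 kN.

φR_n ≈ 619 kN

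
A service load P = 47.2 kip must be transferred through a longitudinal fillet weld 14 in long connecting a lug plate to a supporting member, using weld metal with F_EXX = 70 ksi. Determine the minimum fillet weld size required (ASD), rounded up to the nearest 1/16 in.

Total weld length L = 14 in.
Required throat t_e = P × Ω / (0.6 F_EXX × L) = 47.2 × 2.0 / (0.6 × 70 × 14) = 0.1605 in.
Required leg w = t_e / 0.707 = 0.2271 in → use 1/4 in.

w = 1/4 in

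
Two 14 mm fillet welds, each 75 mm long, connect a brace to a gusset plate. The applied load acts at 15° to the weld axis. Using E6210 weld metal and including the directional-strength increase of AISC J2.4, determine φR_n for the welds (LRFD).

φR_n ≈ 442 kN

E62XX → F_EXX = 620 MPa.
t_e = 0.707 × 14 = 9.898 mm; A_we = 9.898 × 150 = 1485 mm².
Directional factor: 1.0 + 0.5 sin^1.5(15°) = 1.066.
F_nw = 0.6 × 620 × 1.066 = 396.5 MPa.
φR_n = 0.75 × 396.5 × 1485 × 10⁻³ = 441.5 kN.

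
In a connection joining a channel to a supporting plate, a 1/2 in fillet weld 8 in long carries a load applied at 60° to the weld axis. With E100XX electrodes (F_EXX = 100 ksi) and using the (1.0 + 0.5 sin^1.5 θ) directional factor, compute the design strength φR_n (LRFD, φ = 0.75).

t_e = 0.707 × 0.5 = 0.3535 in; A_we = 0.3535 × 8 = 2.828 in².
Directional factor: 1.0 + 0.5 sin^1.5(60°) = 1.403.
F_nw = 0.6 × 100 × 1.403 = 84.18 ksi.
φR_n = 0.75 × 84.18 × 2.828 = 178.5 kips.

φR_n ≈ 179 kips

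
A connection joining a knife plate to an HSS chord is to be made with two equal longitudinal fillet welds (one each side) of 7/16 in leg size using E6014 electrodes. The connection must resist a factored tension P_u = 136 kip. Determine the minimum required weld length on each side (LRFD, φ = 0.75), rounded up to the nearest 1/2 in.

L = 8.5 in on each side

E60XX → F_EXX = 60 ksi.
Throat t_e = 0.707 × 0.4375 = 0.3093 in.
φr_n = 0.75 × 0.6 × 60 × 0.3093 = 8.351 kip/in.
L_req = P_u / φr_n = 136 / 8.351 = 16.28 in total.
Per side: 16.28 / 2 = 8.142 in.
Round up → use L = 8.5 in on each side.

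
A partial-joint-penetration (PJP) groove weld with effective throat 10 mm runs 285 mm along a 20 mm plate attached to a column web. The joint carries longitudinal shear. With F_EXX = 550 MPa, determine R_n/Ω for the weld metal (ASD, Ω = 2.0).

R_n/Ω ≈ 470 kN

Effective throat (given) t_e = 10 mm.
A_we = 10 × 285 = 2850 mm².
F_nw = 0.6 F_EXX = 330 MPa.
R_n/Ω = (330 × 2850) / 2.0 × 10⁻³ = 470.2 kN.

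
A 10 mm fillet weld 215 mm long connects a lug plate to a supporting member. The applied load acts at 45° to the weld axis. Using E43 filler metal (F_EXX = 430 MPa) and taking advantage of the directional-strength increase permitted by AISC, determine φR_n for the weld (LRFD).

t_e = 0.707 × 10 = 7.07 mm; A_we = 7.07 × 215 = 1520 mm².
Directional factor: 1.0 + 0.5 sin^1.5(45°) = 1.297.
F_nw = 0.6 × 430 × 1.297 = 334.7 MPa.
φR_n = 0.75 × 334.7 × 1520 × 10⁻³ = 381.6 kN.

φR_n ≈ 382 kN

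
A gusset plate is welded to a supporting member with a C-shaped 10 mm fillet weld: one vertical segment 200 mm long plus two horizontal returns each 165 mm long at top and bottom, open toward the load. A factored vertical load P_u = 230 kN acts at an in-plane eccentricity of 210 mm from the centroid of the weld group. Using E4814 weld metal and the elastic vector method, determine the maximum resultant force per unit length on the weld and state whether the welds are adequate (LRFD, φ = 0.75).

f_max ≈ 1660 N/mm; NOT adequate

E48XX → F_EXX = 480 MPa.
Total weld length L_w = 530 mm. Treat welds as unit-width lines.
Centroid: x̄ = 2×165×82.5 / 530 = 51.37 mm from the vertical weld.
Polar moment about centroid: J = I_x + I_y = [200³/12 + 2×165×100²] + [200×51.37² + 2(165³/12 + 165×31.13²)] = 5563000 mm³.
Direct shear f_v = P/L_w = 230×10³ / 530 = 434 N/mm (vertical).
Torsion M = P·e = 230×10³ × 210 = 48300000 N·mm.
Critical point at (x, y) = (113.6, 100) from centroid. f_tx = M·y/J = 868.2 N/mm; f_ty = M·x/J = 986.6 N/mm.
Resultant f_max = √[f_tx² + (f_v + f_ty)²] = √[868.2² + (434 + 986.6)²] = 1665 N/mm.
Capacity per unit length: φr_n = 0.75 × 0.6 × 480 × (0.707 × 10) = 1527 N/mm.
1665 > 1527 → NOT adequate.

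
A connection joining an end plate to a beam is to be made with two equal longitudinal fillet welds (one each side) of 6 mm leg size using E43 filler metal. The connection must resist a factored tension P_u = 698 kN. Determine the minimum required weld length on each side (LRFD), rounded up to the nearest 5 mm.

L = 430 mm on each side

E43XX → F_EXX = 430 MPa.
Throat t_e = 0.707 × 6 = 4.242 mm.
φr_n = 0.75 × 0.6 × 430 × 4.242 × 10⁻³ = 0.8208 kN/mm.
L_req = P_u / φr_n = 698 / 0.8208 = 850.4 mm total.
Per side: 850.4 / 2 = 425.2 mm.
Round up → use L = 430 mm on each side.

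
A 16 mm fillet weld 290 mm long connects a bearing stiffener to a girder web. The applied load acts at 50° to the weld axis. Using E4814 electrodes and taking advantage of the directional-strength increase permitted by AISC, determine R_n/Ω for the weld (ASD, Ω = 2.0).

E48XX → F_EXX = 480 MPa.
t_e = 0.707 × 16 = 11.31 mm; A_we = 11.31 × 290 = 3280 mm².
Directional factor: 1.0 + 0.5 sin^1.5(50°) = 1.335.
F_nw = 0.6 × 480 × 1.335 = 384.5 MPa.
R_n/Ω = (384.5 × 3280) / 2.0 × 10⁻³ = 630.8 kN.

R_n/Ω ≈ 631 kN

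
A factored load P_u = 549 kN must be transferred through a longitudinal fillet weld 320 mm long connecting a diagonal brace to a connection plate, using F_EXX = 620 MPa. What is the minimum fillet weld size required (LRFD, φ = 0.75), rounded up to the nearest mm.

w = 9 mm

Total weld length L = 320 mm.
Required throat t_e = P_u / (φ × 0.6 F_EXX × L) = 549 / (0.75 × 0.6 × 620 × 320 × 10⁻³) = 6.149 mm.
Required leg w = t_e / 0.707 = 8.698 mm → use 9 mm.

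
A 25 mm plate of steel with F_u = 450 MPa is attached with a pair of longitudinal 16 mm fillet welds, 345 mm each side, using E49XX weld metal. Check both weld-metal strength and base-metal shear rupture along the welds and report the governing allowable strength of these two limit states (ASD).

E49XX → F_EXX = 490 MPa.
t_e = 0.707 × 16 = 11.31 mm; L = 690 mm.
Weld metal: R_n/Ω = (1/2.0) × 0.6 × 490 × 11.31 × 690 × 10⁻³ = 1147 kN.
Base metal (shear rupture): R_n/Ω = (1/2.0) × 0.6 × 450 × 25 × 690 × 10⁻³ = 2329 kN.
Governing: weld metal.

R_n/Ω ≈ 1150 kN (weld metal governs)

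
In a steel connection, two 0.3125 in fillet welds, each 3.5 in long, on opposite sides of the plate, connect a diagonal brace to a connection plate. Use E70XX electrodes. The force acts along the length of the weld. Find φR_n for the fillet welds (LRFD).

φR_n ≈ 48.7 kip

E70XX → F_EXX = 70 ksi.
Effective throat t_e = 0.707 × 0.3125 = 0.2209 in.
Total length L = 7 in; A_we = 0.2209 × 7 = 1.547 in².
F_nw = 0.6 F_EXX = 0.6 × 70 = 42 ksi.
φR_n = 0.75 × 42 × 1.547 = 48.72 kip.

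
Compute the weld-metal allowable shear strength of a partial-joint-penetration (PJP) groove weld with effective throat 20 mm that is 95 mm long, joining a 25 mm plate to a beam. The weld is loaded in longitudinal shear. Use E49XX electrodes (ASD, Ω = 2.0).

E49XX → F_EXX = 490 MPa.
Effective throat (given) t_e = 20 mm.
A_we = 20 × 95 = 1900 mm².
F_nw = 0.6 F_EXX = 294 MPa.
R_n/Ω = (294 × 1900) / 2.0 × 10⁻³ = 279.3 kN.

R_n/Ω ≈ 279 kN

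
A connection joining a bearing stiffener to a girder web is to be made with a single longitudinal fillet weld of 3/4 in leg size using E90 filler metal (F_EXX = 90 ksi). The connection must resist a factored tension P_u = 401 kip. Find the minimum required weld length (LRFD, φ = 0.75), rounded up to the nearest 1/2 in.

Throat t_e = 0.707 × 0.75 = 0.5302 in.
φr_n = 0.75 × 0.6 × 90 × 0.5302 = 21.48 kip/in.
L_req = P_u / φr_n = 401 / 21.48 = 18.67 in total.
Round up → use L = 19 in.

L = 19 in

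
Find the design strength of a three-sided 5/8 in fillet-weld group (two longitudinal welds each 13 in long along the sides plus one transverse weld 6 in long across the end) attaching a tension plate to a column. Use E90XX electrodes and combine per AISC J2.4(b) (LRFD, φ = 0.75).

E90XX → F_EXX = 90 ksi.
t_e = 0.707 × 0.625 = 0.4419 in.
R_nwl = 0.6 × 90 × 0.4419 × 26 = 620.4 kip (longitudinal, 2 welds).
R_nwt = 0.6 × 90 × 0.4419 × 6 = 143.2 kip (transverse, base value).
(i) R_nwl + R_nwt = 763.6 kip; (ii) 0.85 R_nwl + 1.5 R_nwt = 742.1 kip.
R_n = max = 763.6 kip [governs: (i)]; φR_n = 572.7 kip.

φR_n ≈ 573 kip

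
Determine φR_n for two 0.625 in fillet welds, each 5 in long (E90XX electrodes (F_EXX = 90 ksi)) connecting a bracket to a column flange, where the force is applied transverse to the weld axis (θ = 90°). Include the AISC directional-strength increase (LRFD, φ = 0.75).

t_e = 0.707 × 0.625 = 0.4419 in; A_we = 0.4419 × 10 = 4.419 in².
Directional factor: 1.0 + 0.5 sin^1.5(90°) = 1.5.
F_nw = 0.6 × 90 × 1.5 = 81 ksi.
φR_n = 0.75 × 81 × 4.419 = 268.4 kips.

φR_n ≈ 268 kips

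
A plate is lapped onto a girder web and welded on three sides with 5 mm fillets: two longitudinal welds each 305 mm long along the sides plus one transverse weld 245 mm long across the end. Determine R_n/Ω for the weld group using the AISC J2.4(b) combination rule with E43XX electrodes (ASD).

E43XX → F_EXX = 430 MPa.
t_e = 0.707 × 5 = 3.535 mm.
R_nwl = 0.6 × 430 × 3.535 × 610 × 10⁻³ = 556.3 kN (longitudinal, 2 welds).
R_nwt = 0.6 × 430 × 3.535 × 245 × 10⁻³ = 223.4 kN (transverse, base value).
(i) R_nwl + R_nwt = 779.8 kN; (ii) 0.85 R_nwl + 1.5 R_nwt = 808.1 kN.
R_n = max = 808.1 kN [governs: (ii)]; R_n/Ω = 404 kN.

R_n/Ω ≈ 404 kN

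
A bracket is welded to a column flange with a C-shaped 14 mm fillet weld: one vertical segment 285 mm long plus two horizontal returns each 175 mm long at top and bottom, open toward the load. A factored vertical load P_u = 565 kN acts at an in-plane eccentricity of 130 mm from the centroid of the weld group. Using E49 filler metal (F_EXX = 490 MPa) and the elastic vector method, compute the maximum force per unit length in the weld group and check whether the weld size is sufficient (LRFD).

Total weld length L_w = 635 mm. Treat welds as unit-width lines.
Centroid: x̄ = 2×175×87.5 / 635 = 48.23 mm from the vertical weld.
Polar moment about centroid: J = I_x + I_y = [285³/12 + 2×175×142.5²] + [285×48.23² + 2(175³/12 + 175×39.27²)] = 11130000 mm³.
Direct shear f_v = P/L_w = 565×10³ / 635 = 889.8 N/mm (vertical).
Torsion M = P·e = 565×10³ × 130 = 73450000 N·mm.
Critical point at (x, y) = (126.8, 142.5) from centroid. f_tx = M·y/J = 940.2 N/mm; f_ty = M·x/J = 836.4 N/mm.
Resultant f_max = √[f_tx² + (f_v + f_ty)²] = √[940.2² + (889.8 + 836.4)²] = 1966 N/mm.
Capacity per unit length: φr_n = 0.75 × 0.6 × 490 × (0.707 × 14) = 2183 N/mm.
1966 ≤ 2183 → adequate.

f_max ≈ 1970 N/mm; adequate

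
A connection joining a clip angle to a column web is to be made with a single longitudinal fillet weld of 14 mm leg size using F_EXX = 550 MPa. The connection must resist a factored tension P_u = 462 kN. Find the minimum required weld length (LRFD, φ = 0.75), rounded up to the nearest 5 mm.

Throat t_e = 0.707 × 14 = 9.898 mm.
φr_n = 0.75 × 0.6 × 550 × 9.898 × 10⁻³ = 2.45 kN/mm.
L_req = P_u / φr_n = 462 / 2.45 = 188.6 mm total.
Round up → use L = 190 mm.

L = 190 mm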